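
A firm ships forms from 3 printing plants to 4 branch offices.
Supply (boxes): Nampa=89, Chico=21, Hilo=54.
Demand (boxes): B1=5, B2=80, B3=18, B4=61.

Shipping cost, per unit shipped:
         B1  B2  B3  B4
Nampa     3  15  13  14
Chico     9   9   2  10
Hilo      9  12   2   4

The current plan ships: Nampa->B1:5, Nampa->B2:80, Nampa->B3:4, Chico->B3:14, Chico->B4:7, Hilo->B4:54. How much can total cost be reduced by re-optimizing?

Current plan cost = 5·3 + 80·15 + 4·13 + 14·2 + 7·10 + 54·4 = 1581.
Optimal plan:
  Nampa to B1: 5 × 3 = 15
  Nampa to B2: 77 × 15 = 1155
  Nampa to B4: 7 × 14 = 98
  Chico to B2: 3 × 9 = 27
  Chico to B3: 18 × 2 = 36
  Hilo to B4: 54 × 4 = 216
Optimal cost = 1547.
Saving = 1581 − 1547 = 34.

34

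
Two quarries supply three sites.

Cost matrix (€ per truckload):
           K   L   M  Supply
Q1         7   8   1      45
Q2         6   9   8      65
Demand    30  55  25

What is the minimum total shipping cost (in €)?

One minimum-cost allocation:
  Q1→L: 20 × €8 = €160
  Q1→M: 25 × €1 = €25
  Q2→K: 30 × €6 = €180
  Q2→L: 35 × €9 = €315
Total = 160 + 25 + 180 + 315 = €680.

680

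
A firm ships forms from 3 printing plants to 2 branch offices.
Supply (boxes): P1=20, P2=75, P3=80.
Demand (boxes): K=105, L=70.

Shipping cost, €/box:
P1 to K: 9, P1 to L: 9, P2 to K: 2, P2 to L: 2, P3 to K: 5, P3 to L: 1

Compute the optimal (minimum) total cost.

450

One minimum-cost allocation:
  P1 to K: 20 boxes
  P2 to K: 75 boxes
  P3 to K: 10 boxes
  P3 to L: 70 boxes
Total cost = €450.
(Supply check: P1 ships 20; P2 ships 75; P3 ships 80.)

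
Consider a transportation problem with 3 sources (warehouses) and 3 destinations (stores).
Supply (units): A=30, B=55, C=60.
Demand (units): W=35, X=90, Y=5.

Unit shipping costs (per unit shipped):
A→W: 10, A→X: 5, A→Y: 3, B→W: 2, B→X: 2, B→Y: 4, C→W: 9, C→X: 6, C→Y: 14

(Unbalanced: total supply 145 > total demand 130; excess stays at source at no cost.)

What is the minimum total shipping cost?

520

One minimum-cost allocation:
  A→X: 25 × 5 = 125
  A→Y: 5 × 3 = 15
  B→W: 35 × 2 = 70
  B→X: 20 × 2 = 40
  C→X: 45 × 6 = 270
Total = 125 + 15 + 70 + 40 + 270 = 520.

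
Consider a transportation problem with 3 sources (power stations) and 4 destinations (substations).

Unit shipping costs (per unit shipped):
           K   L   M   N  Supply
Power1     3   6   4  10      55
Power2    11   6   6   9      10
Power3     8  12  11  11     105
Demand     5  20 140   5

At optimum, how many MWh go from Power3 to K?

5

Optimal shipments:
  Power1–M: 55 × 4 = 220
  Power2–L: 10 × 6 = 60
  Power3–K: 5 × 8 = 40
  Power3–L: 10 × 12 = 120
  Power3–M: 85 × 11 = 935
  Power3–N: 5 × 11 = 55
Total cost = 1430.
So Power3→K carries 5 MWh.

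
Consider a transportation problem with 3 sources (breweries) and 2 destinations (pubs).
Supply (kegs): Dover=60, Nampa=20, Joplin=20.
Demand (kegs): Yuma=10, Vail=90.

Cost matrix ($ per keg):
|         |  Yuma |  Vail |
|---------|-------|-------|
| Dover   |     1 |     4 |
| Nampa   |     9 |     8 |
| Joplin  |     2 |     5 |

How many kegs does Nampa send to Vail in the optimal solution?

20

Optimal shipments:
  Dover→Yuma: 10 × $1 = $10
  Dover→Vail: 50 × $4 = $200
  Nampa→Vail: 20 × $8 = $160
  Joplin→Vail: 20 × $5 = $100
Total cost = $470.
So Nampa→Vail carries 20 kegs.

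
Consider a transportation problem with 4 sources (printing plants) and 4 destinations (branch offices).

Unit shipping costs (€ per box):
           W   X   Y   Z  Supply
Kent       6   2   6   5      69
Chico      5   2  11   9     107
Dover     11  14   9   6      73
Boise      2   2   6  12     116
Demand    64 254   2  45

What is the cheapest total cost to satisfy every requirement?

1158

One minimum-cost allocation:
  Kent->X: 69 × €2 = €138
  Chico->X: 107 × €2 = €214
  Dover->W: 26 × €11 = €286
  Dover->Y: 2 × €9 = €18
  Dover->Z: 45 × €6 = €270
  Boise->W: 38 × €2 = €76
  Boise->X: 78 × €2 = €156
Total = 138 + 214 + 286 + 18 + 270 + 76 + 156 = €1158.
(Supply check: Kent ships 69; Chico ships 107; Dover ships 73; Boise ships 116.)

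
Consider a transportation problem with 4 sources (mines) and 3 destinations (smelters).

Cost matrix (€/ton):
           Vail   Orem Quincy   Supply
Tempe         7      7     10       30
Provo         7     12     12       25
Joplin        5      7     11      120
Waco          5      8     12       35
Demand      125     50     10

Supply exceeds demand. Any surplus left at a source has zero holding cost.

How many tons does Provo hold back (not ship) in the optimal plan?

25

Minimum-cost shipments:
  Tempe to Orem: 20 × €7 = €140
  Tempe to Quincy: 10 × €10 = €100
  Joplin to Vail: 90 × €5 = €450
  Joplin to Orem: 30 × €7 = €210
  Waco to Vail: 35 × €5 = €175
Total cost = €1075.
Provo ships 0 of its 25, leaving 25.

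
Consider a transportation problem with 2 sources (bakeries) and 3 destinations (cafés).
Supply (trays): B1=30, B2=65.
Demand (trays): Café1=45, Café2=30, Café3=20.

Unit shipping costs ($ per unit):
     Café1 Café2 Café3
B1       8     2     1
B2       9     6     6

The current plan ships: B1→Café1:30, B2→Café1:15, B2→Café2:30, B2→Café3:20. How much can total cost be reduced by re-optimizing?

Current plan cost = 30·8 + 15·9 + 30·6 + 20·6 = $675.
Optimal plan:
  B1 to Café2: 10 × $2 = $20
  B1 to Café3: 20 × $1 = $20
  B2 to Café1: 45 × $9 = $405
  B2 to Café2: 20 × $6 = $120
Optimal cost = $565.
Saving = 675 − 565 = $110.

110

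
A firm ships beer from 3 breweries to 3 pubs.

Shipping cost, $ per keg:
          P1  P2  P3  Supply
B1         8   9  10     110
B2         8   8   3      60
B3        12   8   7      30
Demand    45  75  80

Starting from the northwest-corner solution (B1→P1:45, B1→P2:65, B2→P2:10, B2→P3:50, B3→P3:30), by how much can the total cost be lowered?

40

Current plan cost = 45·8 + 65·9 + 10·8 + 50·3 + 30·7 = $1385.
Optimal plan:
  B1 to P1: 45 × $8 = $360
  B1 to P2: 65 × $9 = $585
  B2 to P3: 60 × $3 = $180
  B3 to P2: 10 × $8 = $80
  B3 to P3: 20 × $7 = $140
Optimal cost = $1345.
Saving = 1385 − 1345 = $40.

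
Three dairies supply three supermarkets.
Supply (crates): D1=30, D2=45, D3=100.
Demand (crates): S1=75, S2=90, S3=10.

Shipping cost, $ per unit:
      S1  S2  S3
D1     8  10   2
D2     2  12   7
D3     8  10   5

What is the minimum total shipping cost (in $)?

1250

A cheapest plan:
  D1→S2: 20 crates
  D1→S3: 10 crates
  D2→S1: 45 crates
  D3→S1: 30 crates
  D3→S2: 70 crates
Total cost = $1250.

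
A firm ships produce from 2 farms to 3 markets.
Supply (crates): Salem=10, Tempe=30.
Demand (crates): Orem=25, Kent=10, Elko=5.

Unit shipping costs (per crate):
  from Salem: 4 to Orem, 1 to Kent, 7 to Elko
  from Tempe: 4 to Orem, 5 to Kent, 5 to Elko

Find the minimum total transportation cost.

A cheapest plan:
  Salem–Kent: 10 × 1 = 10
  Tempe–Orem: 25 × 4 = 100
  Tempe–Elko: 5 × 5 = 25
Total = 10 + 100 + 25 = 135.

135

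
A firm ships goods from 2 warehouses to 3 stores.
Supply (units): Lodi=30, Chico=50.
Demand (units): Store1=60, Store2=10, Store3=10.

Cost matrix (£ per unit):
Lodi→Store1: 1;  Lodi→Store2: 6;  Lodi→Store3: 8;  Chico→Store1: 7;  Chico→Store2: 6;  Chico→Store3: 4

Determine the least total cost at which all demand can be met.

Optimal allocation:
  Lodi–Store1: 30 × £1 = £30
  Chico–Store1: 30 × £7 = £210
  Chico–Store2: 10 × £6 = £60
  Chico–Store3: 10 × £4 = £40
Total = 30 + 210 + 60 + 40 = £340.
(Supply check: Lodi ships 30; Chico ships 50.)

340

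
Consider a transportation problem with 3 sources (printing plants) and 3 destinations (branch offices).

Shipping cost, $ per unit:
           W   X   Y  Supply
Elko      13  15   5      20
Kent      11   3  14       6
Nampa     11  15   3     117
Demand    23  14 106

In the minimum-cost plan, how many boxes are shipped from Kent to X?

6

Optimal shipments:
  Elko–X: 8 boxes
  Elko–Y: 12 boxes
  Kent–X: 6 boxes
  Nampa–W: 23 boxes
  Nampa–Y: 94 boxes
Total cost = $733.
So Kent→X carries 6 boxes.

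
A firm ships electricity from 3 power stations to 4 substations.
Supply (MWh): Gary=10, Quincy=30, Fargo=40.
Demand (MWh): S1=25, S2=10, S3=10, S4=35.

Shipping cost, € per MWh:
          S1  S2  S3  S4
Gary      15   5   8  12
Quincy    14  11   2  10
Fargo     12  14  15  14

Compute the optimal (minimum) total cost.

A cheapest plan:
  Gary to S2: 10 × €5 = €50
  Quincy to S3: 10 × €2 = €20
  Quincy to S4: 20 × €10 = €200
  Fargo to S1: 25 × €12 = €300
  Fargo to S4: 15 × €14 = €210
Total = 50 + 20 + 200 + 300 + 210 = €780.

780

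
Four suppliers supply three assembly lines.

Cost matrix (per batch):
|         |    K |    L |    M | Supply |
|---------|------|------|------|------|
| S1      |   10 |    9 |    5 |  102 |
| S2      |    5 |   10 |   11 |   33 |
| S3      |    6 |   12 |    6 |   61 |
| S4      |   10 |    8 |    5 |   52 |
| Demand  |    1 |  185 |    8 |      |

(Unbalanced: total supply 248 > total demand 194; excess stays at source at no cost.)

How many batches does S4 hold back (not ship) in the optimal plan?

0

An optimal plan:
  S1→L: 102 × 9 = 918
  S2→K: 1 × 5 = 5
  S2→L: 31 × 10 = 310
  S3→M: 8 × 6 = 48
  S4→L: 52 × 8 = 416
Total cost = 1697.
S4 ships 52 of its 52, leaving 0.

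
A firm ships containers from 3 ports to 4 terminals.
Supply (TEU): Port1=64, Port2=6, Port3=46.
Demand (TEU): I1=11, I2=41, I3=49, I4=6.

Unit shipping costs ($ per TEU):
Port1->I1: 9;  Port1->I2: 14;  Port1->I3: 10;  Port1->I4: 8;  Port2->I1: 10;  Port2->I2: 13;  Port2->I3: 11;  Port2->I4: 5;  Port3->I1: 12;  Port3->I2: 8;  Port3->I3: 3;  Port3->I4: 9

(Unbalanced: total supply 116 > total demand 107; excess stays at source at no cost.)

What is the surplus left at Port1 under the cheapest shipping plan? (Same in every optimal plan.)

9

Minimum-cost shipments:
  Port1→I1: 11 TEU
  Port1→I2: 41 TEU
  Port1→I3: 3 TEU
  Port2→I4: 6 TEU
  Port3→I3: 46 TEU
Total cost = $871.
Port1 ships 55 of its 64, leaving 9.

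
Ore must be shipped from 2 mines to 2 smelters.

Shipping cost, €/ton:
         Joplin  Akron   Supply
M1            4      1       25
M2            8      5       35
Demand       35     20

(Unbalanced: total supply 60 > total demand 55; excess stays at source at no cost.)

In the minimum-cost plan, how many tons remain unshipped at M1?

0

An optimal plan:
  M1–Joplin: 5 × €4 = €20
  M1–Akron: 20 × €1 = €20
  M2–Joplin: 30 × €8 = €240
Total cost = €280.
M1 ships 25 of its 25, leaving 0.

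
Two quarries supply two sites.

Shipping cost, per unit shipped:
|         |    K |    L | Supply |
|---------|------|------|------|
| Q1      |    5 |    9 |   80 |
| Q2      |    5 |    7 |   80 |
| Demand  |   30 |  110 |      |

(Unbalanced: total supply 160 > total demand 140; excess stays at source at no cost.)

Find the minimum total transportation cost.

An optimal shipping plan:
  Q1->K: 30 × 5 = 150
  Q1->L: 30 × 9 = 270
  Q2->L: 80 × 7 = 560
Total = 150 + 270 + 560 = 980.
(Supply check: Q1 ships 60; Q2 ships 80.)

980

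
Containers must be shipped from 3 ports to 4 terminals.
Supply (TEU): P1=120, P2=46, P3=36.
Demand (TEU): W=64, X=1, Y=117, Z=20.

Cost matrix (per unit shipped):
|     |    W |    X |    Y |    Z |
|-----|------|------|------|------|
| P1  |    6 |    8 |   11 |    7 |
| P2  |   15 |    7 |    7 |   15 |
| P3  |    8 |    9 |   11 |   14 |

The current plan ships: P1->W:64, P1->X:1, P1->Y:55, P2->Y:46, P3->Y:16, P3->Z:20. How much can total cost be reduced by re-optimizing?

140

Current plan cost = 64·6 + 1·8 + 55·11 + 46·7 + 16·11 + 20·14 = 1775.
Optimal plan:
  P1–W: 64 × 6 = 384
  P1–X: 1 × 8 = 8
  P1–Y: 35 × 11 = 385
  P1–Z: 20 × 7 = 140
  P2–Y: 46 × 7 = 322
  P3–Y: 36 × 11 = 396
Optimal cost = 1635.
Saving = 1775 − 1635 = 140.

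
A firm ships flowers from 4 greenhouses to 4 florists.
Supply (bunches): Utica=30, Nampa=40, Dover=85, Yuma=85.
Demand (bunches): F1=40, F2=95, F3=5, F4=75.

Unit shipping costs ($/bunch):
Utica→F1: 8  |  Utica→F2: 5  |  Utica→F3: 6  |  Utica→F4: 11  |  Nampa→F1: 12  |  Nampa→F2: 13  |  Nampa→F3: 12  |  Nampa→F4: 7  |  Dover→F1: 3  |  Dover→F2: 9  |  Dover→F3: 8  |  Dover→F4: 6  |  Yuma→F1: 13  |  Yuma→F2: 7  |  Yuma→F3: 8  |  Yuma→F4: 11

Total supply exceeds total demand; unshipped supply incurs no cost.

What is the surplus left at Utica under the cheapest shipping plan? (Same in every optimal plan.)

0

Minimum-cost shipments:
  Utica->F2: 30 × $5 = $150
  Nampa->F4: 30 × $7 = $210
  Dover->F1: 40 × $3 = $120
  Dover->F4: 45 × $6 = $270
  Yuma->F2: 65 × $7 = $455
  Yuma->F3: 5 × $8 = $40
Total cost = $1245.
Utica ships 30 of its 30, leaving 0.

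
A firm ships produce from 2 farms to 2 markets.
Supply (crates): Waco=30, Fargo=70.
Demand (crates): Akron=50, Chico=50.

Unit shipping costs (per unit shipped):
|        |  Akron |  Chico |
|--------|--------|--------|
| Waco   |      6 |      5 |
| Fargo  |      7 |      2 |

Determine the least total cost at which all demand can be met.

420

Optimal allocation:
  Waco to Akron: 30 × 6 = 180
  Fargo to Akron: 20 × 7 = 140
  Fargo to Chico: 50 × 2 = 100
Total = 180 + 140 + 100 = 420.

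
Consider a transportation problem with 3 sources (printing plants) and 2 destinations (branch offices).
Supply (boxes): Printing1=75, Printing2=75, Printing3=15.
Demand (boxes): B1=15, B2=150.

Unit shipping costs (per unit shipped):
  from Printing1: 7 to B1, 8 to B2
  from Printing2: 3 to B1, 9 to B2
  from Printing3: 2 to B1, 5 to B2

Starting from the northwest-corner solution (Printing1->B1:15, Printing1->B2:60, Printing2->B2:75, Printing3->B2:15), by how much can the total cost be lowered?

Current plan cost = 15·7 + 60·8 + 75·9 + 15·5 = 1335.
Optimal plan:
  Printing1–B2: 75 × 8 = 600
  Printing2–B1: 15 × 3 = 45
  Printing2–B2: 60 × 9 = 540
  Printing3–B2: 15 × 5 = 75
Optimal cost = 1260.
Saving = 1335 − 1260 = 75.

75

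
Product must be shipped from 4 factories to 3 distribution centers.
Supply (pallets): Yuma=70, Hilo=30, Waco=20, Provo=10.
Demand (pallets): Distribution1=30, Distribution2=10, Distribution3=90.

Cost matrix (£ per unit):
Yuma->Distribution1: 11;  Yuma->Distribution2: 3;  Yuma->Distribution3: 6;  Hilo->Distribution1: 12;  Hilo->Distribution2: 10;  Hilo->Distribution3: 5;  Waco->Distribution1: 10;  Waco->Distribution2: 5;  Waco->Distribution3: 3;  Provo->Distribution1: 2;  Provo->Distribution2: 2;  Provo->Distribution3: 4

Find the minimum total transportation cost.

An optimal shipping plan:
  Yuma→Distribution1: 20 × £11 = £220
  Yuma→Distribution2: 10 × £3 = £30
  Yuma→Distribution3: 40 × £6 = £240
  Hilo→Distribution3: 30 × £5 = £150
  Waco→Distribution3: 20 × £3 = £60
  Provo→Distribution1: 10 × £2 = £20
Total = 220 + 30 + 240 + 150 + 60 + 20 = £720.
(Supply check: Yuma ships 70; Hilo ships 30; Waco ships 20; Provo ships 10.)

720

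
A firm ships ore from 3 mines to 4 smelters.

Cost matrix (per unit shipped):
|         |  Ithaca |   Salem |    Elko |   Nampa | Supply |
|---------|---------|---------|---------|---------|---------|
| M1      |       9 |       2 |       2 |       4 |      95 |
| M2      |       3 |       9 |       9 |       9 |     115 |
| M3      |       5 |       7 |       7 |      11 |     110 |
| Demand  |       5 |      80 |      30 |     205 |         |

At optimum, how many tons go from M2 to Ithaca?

5

Optimal shipments:
  M1 to Nampa: 95 × 4 = 380
  M2 to Ithaca: 5 × 3 = 15
  M2 to Nampa: 110 × 9 = 990
  M3 to Salem: 80 × 7 = 560
  M3 to Elko: 30 × 7 = 210
Total cost = 2155.
So M2→Ithaca carries 5 tons.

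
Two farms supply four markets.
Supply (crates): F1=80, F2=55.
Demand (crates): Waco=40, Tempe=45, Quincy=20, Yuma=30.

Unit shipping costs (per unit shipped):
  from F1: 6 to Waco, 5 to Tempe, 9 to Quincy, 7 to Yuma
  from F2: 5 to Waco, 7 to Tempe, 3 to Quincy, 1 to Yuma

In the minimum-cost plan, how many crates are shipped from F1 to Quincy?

0

Optimal shipments:
  F1→Waco: 35 × 6 = 210
  F1→Tempe: 45 × 5 = 225
  F2→Waco: 5 × 5 = 25
  F2→Quincy: 20 × 3 = 60
  F2→Yuma: 30 × 1 = 30
Total cost = 550.
The route F1→Quincy is not used.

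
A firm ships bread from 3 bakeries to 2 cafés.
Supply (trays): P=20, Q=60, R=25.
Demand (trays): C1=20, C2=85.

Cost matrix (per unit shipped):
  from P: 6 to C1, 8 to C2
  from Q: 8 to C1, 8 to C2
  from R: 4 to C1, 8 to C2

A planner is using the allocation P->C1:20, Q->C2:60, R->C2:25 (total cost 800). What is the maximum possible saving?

Current plan cost = 20·6 + 60·8 + 25·8 = 800.
Optimal plan:
  P->C2: 20 × 8 = 160
  Q->C2: 60 × 8 = 480
  R->C1: 20 × 4 = 80
  R->C2: 5 × 8 = 40
Optimal cost = 760.
Saving = 800 − 760 = 40.

40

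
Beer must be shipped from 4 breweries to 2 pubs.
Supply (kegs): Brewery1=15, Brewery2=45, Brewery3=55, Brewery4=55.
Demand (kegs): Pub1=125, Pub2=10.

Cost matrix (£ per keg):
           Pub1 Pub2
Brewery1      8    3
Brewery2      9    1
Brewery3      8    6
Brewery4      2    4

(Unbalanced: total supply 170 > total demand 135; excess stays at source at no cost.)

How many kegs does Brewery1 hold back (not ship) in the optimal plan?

0

Minimum-cost shipments:
  Brewery1–Pub1: 15 × £8 = £120
  Brewery2–Pub2: 10 × £1 = £10
  Brewery3–Pub1: 55 × £8 = £440
  Brewery4–Pub1: 55 × £2 = £110
Total cost = £680.
Brewery1 ships 15 of its 15, leaving 0.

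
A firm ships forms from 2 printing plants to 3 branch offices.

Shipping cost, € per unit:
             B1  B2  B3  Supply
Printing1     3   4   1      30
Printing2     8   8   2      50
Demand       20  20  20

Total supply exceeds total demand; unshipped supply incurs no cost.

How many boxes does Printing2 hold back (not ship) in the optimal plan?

An optimal plan:
  Printing1→B1: 20 × €3 = €60
  Printing1→B2: 10 × €4 = €40
  Printing2→B2: 10 × €8 = €80
  Printing2→B3: 20 × €2 = €40
Total cost = €220.
Printing2 ships 30 of its 50, leaving 20.

20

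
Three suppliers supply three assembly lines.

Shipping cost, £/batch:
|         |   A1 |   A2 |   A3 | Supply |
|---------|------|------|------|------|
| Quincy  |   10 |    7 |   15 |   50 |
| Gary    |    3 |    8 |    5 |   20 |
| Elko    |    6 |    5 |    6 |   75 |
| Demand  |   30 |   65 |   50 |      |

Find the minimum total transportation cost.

845

One minimum-cost allocation:
  Quincy–A2: 50 × £7 = £350
  Gary–A1: 20 × £3 = £60
  Elko–A1: 10 × £6 = £60
  Elko–A2: 15 × £5 = £75
  Elko–A3: 50 × £6 = £300
Total = 350 + 60 + 60 + 75 + 300 = £845.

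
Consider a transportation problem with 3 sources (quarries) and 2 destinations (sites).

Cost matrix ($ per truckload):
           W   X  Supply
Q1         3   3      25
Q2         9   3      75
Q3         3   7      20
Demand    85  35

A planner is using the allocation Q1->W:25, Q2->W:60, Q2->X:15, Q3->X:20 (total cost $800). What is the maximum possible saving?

200

Current plan cost = 25·3 + 60·9 + 15·3 + 20·7 = $800.
Optimal plan:
  Q1 to W: 25 × $3 = $75
  Q2 to W: 40 × $9 = $360
  Q2 to X: 35 × $3 = $105
  Q3 to W: 20 × $3 = $60
Optimal cost = $600.
Saving = 800 − 600 = $200.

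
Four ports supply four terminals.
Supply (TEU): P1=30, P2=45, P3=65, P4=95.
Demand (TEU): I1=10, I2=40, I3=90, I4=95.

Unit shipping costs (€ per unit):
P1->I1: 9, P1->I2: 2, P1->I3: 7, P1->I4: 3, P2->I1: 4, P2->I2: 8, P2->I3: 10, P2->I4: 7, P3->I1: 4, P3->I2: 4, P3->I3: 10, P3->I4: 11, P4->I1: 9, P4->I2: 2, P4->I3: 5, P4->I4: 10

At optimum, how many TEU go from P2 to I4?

Optimal shipments:
  P1->I4: 30 × €3 = €90
  P2->I4: 45 × €7 = €315
  P3->I1: 10 × €4 = €40
  P3->I2: 35 × €4 = €140
  P3->I4: 20 × €11 = €220
  P4->I2: 5 × €2 = €10
  P4->I3: 90 × €5 = €450
Total cost = €1265.
So P2→I4 carries 45 TEU.

45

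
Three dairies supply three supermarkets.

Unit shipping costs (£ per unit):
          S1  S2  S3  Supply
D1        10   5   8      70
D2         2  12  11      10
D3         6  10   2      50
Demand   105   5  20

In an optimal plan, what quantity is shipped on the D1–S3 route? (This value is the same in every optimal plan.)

0

Solving gives:
  D1 to S1: 65 × £10 = £650
  D1 to S2: 5 × £5 = £25
  D2 to S1: 10 × £2 = £20
  D3 to S1: 30 × £6 = £180
  D3 to S3: 20 × £2 = £40
Total cost = £915.
The route D1→S3 is not used.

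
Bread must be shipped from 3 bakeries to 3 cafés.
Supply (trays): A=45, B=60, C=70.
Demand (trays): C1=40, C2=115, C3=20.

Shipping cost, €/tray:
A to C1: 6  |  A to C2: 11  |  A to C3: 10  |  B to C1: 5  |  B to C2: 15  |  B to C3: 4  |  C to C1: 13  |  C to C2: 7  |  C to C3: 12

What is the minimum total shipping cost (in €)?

An optimal shipping plan:
  A to C2: 45 × €11 = €495
  B to C1: 40 × €5 = €200
  B to C3: 20 × €4 = €80
  C to C2: 70 × €7 = €490
Total = 495 + 200 + 80 + 490 = €1265.

1265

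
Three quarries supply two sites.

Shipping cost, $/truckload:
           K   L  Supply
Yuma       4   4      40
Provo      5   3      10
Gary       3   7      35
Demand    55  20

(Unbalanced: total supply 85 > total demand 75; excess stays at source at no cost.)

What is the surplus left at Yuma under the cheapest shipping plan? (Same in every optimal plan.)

10

An optimal plan:
  Yuma->K: 20 × $4 = $80
  Yuma->L: 10 × $4 = $40
  Provo->L: 10 × $3 = $30
  Gary->K: 35 × $3 = $105
Total cost = $255.
Yuma ships 30 of its 40, leaving 10.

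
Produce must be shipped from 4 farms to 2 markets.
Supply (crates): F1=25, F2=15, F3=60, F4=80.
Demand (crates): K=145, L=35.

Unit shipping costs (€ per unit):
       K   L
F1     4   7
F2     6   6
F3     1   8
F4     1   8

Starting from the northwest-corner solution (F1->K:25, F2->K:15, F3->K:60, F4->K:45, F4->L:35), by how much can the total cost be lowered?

Current plan cost = 25·4 + 15·6 + 60·1 + 45·1 + 35·8 = €575.
Optimal plan:
  F1→K: 5 × €4 = €20
  F1→L: 20 × €7 = €140
  F2→L: 15 × €6 = €90
  F3→K: 60 × €1 = €60
  F4→K: 80 × €1 = €80
Optimal cost = €390.
Saving = 575 − 390 = €185.

185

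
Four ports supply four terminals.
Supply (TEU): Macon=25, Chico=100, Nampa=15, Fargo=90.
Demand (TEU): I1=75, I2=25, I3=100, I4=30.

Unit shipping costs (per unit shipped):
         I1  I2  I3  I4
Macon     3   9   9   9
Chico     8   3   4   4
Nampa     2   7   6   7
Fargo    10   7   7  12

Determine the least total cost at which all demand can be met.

One minimum-cost allocation:
  Macon to I1: 25 × 3 = 75
  Chico to I2: 25 × 3 = 75
  Chico to I3: 45 × 4 = 180
  Chico to I4: 30 × 4 = 120
  Nampa to I1: 15 × 2 = 30
  Fargo to I1: 35 × 10 = 350
  Fargo to I3: 55 × 7 = 385
Total = 75 + 75 + 180 + 120 + 30 + 350 + 385 = 1215.
(Supply check: Macon ships 25; Chico ships 100; Nampa ships 15; Fargo ships 90.)

1215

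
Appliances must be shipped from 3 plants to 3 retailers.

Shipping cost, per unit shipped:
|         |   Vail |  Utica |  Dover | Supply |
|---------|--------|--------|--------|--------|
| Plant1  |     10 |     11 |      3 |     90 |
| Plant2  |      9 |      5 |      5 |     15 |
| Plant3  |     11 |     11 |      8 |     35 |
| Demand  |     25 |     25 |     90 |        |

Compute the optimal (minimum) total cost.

An optimal shipping plan:
  Plant1->Dover: 90 × 3 = 270
  Plant2->Utica: 15 × 5 = 75
  Plant3->Vail: 25 × 11 = 275
  Plant3->Utica: 10 × 11 = 110
Total = 270 + 75 + 275 + 110 = 730.
(Supply check: Plant1 ships 90; Plant2 ships 15; Plant3 ships 35.)

730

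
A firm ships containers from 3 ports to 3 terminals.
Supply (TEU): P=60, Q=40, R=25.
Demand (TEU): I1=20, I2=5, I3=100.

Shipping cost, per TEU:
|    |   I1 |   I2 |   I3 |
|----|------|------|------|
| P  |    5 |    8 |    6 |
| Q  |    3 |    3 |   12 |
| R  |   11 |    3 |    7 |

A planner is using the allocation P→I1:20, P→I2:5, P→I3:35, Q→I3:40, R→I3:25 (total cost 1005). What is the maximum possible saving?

215

Current plan cost = 20·5 + 5·8 + 35·6 + 40·12 + 25·7 = 1005.
Optimal plan:
  P→I3: 60 TEU
  Q→I1: 20 TEU
  Q→I2: 5 TEU
  Q→I3: 15 TEU
  R→I3: 25 TEU
Optimal cost = 790.
Saving = 1005 − 790 = 215.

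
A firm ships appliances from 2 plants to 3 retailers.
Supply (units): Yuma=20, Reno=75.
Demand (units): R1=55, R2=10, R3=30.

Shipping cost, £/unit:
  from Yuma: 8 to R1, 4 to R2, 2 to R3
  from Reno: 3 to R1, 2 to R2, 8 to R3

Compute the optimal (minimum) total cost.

305

Optimal allocation:
  Yuma–R3: 20 × £2 = £40
  Reno–R1: 55 × £3 = £165
  Reno–R2: 10 × £2 = £20
  Reno–R3: 10 × £8 = £80
Total = 40 + 165 + 20 + 80 = £305.
(Supply check: Yuma ships 20; Reno ships 75.)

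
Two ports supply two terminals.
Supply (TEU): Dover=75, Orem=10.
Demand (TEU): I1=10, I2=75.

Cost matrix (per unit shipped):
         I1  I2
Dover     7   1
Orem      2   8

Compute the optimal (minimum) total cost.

One minimum-cost allocation:
  Dover to I2: 75 × 1 = 75
  Orem to I1: 10 × 2 = 20
Total = 75 + 20 = 95.

95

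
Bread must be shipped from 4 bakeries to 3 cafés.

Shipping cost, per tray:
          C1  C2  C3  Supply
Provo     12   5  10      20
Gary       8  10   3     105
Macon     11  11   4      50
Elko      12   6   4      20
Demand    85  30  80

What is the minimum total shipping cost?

Optimal allocation:
  Provo to C2: 20 × 5 = 100
  Gary to C1: 85 × 8 = 680
  Gary to C3: 20 × 3 = 60
  Macon to C3: 50 × 4 = 200
  Elko to C2: 10 × 6 = 60
  Elko to C3: 10 × 4 = 40
Total = 100 + 680 + 60 + 200 + 60 + 40 = 1140.

1140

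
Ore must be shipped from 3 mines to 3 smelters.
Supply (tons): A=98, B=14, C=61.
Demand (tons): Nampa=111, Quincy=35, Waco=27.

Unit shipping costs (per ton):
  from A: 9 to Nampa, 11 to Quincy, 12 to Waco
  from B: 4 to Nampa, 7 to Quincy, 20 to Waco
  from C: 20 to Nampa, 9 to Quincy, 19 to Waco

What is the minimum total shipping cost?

An optimal shipping plan:
  A to Nampa: 97 × 9 = 873
  A to Waco: 1 × 12 = 12
  B to Nampa: 14 × 4 = 56
  C to Quincy: 35 × 9 = 315
  C to Waco: 26 × 19 = 494
Total = 873 + 12 + 56 + 315 + 494 = 1750.

1750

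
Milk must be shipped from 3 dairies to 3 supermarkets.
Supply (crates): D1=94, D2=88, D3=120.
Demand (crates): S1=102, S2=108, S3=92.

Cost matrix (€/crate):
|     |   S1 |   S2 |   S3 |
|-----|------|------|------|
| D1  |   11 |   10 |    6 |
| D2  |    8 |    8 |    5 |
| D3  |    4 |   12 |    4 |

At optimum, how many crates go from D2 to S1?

0

Optimal shipments:
  D1 to S2: 20 × €10 = €200
  D1 to S3: 74 × €6 = €444
  D2 to S2: 88 × €8 = €704
  D3 to S1: 102 × €4 = €408
  D3 to S3: 18 × €4 = €72
Total cost = €1828.
The route D2→S1 is not used.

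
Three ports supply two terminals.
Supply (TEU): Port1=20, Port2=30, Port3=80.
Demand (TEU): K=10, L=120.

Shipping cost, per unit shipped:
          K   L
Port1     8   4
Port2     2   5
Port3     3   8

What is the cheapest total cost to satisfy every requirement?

820

An optimal shipping plan:
  Port1 to L: 20 TEU
  Port2 to L: 30 TEU
  Port3 to K: 10 TEU
  Port3 to L: 70 TEU
Total cost = 820.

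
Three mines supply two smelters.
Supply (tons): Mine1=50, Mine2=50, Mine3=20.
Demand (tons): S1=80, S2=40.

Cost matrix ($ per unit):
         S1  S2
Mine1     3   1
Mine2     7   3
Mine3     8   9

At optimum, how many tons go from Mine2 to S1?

The minimum-cost plan:
  Mine1 to S1: 50 × $3 = $150
  Mine2 to S1: 10 × $7 = $70
  Mine2 to S2: 40 × $3 = $120
  Mine3 to S1: 20 × $8 = $160
Total cost = $500.
So Mine2→S1 carries 10 tons.

10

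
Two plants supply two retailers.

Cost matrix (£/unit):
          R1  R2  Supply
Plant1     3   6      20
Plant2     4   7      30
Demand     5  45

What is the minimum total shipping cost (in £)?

315

An optimal shipping plan:
  Plant1->R2: 20 units
  Plant2->R1: 5 units
  Plant2->R2: 25 units
Total cost = £315.
(Supply check: Plant1 ships 20; Plant2 ships 30.)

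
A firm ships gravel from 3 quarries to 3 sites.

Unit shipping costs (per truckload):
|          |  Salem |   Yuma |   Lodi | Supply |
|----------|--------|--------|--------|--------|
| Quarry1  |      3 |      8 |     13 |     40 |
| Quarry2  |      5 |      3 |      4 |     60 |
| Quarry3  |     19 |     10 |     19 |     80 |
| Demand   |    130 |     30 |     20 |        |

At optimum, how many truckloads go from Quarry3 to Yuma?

30

Optimal shipments:
  Quarry1->Salem: 40 × 3 = 120
  Quarry2->Salem: 40 × 5 = 200
  Quarry2->Lodi: 20 × 4 = 80
  Quarry3->Salem: 50 × 19 = 950
  Quarry3->Yuma: 30 × 10 = 300
Total cost = 1650.
So Quarry3→Yuma carries 30 truckloads.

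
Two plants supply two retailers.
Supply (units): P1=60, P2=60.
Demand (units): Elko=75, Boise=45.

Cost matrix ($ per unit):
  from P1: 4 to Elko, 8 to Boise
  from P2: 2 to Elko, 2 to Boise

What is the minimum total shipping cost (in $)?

360

An optimal shipping plan:
  P1->Elko: 60 × $4 = $240
  P2->Elko: 15 × $2 = $30
  P2->Boise: 45 × $2 = $90
Total = 240 + 30 + 90 = $360.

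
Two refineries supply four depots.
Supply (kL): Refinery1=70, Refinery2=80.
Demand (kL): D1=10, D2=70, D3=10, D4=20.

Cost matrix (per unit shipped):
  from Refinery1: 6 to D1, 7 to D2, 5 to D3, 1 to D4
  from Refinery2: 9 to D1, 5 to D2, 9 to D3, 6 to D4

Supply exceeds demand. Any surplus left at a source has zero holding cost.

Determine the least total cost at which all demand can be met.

480

One minimum-cost allocation:
  Refinery1–D1: 10 × 6 = 60
  Refinery1–D3: 10 × 5 = 50
  Refinery1–D4: 20 × 1 = 20
  Refinery2–D2: 70 × 5 = 350
Total = 60 + 50 + 20 + 350 = 480.
(Supply check: Refinery1 ships 40; Refinery2 ships 70.)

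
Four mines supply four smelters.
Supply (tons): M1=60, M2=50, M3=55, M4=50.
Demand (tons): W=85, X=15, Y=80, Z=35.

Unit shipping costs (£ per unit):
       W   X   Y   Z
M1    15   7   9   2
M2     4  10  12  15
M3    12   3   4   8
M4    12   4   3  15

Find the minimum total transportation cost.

An optimal shipping plan:
  M1–W: 25 × £15 = £375
  M1–Z: 35 × £2 = £70
  M2–W: 50 × £4 = £200
  M3–W: 10 × £12 = £120
  M3–X: 15 × £3 = £45
  M3–Y: 30 × £4 = £120
  M4–Y: 50 × £3 = £150
Total = 375 + 70 + 200 + 120 + 45 + 120 + 150 = £1080.
(Supply check: M1 ships 60; M2 ships 50; M3 ships 55; M4 ships 50.)

1080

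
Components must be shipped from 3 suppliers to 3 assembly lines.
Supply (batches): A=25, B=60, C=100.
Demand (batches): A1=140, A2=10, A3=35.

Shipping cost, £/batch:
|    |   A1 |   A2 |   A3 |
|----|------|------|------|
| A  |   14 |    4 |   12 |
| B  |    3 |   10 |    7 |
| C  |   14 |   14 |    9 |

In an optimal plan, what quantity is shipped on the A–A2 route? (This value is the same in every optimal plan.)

Solving gives:
  A→A1: 15 × £14 = £210
  A→A2: 10 × £4 = £40
  B→A1: 60 × £3 = £180
  C→A1: 65 × £14 = £910
  C→A3: 35 × £9 = £315
Total cost = £1655.
So A→A2 carries 10 batches.

10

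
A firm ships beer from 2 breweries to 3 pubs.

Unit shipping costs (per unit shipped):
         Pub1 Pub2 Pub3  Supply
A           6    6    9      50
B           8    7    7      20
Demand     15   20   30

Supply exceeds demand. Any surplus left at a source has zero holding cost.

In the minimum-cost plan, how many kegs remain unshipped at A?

5

An optimal plan:
  A→Pub1: 15 × 6 = 90
  A→Pub2: 20 × 6 = 120
  A→Pub3: 10 × 9 = 90
  B→Pub3: 20 × 7 = 140
Total cost = 440.
A ships 45 of its 50, leaving 5.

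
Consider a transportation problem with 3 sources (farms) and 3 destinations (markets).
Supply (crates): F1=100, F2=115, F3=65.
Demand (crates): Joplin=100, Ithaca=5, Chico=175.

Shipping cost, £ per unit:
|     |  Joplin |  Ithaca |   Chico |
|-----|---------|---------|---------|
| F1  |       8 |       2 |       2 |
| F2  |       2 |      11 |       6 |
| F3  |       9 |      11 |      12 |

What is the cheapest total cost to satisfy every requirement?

One minimum-cost allocation:
  F1->Chico: 100 × £2 = £200
  F2->Joplin: 100 × £2 = £200
  F2->Chico: 15 × £6 = £90
  F3->Ithaca: 5 × £11 = £55
  F3->Chico: 60 × £12 = £720
Total = 200 + 200 + 90 + 55 + 720 = £1265.

1265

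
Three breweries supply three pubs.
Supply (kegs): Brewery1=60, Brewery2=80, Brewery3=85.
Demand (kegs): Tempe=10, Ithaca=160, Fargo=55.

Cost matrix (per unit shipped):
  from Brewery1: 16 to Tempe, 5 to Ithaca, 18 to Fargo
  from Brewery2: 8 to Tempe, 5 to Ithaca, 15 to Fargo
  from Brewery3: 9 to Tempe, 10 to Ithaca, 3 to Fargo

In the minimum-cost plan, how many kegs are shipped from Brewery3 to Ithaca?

20

Optimal shipments:
  Brewery1–Ithaca: 60 × 5 = 300
  Brewery2–Ithaca: 80 × 5 = 400
  Brewery3–Tempe: 10 × 9 = 90
  Brewery3–Ithaca: 20 × 10 = 200
  Brewery3–Fargo: 55 × 3 = 165
Total cost = 1155.
So Brewery3→Ithaca carries 20 kegs.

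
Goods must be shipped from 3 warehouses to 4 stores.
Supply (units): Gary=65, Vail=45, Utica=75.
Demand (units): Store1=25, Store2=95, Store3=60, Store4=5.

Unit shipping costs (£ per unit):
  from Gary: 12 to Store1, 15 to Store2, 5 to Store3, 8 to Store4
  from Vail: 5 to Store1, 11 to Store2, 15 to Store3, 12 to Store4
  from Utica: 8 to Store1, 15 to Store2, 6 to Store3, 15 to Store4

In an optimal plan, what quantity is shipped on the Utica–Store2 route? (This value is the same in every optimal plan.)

50

The minimum-cost plan:
  Gary->Store3: 60 × £5 = £300
  Gary->Store4: 5 × £8 = £40
  Vail->Store2: 45 × £11 = £495
  Utica->Store1: 25 × £8 = £200
  Utica->Store2: 50 × £15 = £750
Total cost = £1785.
So Utica→Store2 carries 50 units.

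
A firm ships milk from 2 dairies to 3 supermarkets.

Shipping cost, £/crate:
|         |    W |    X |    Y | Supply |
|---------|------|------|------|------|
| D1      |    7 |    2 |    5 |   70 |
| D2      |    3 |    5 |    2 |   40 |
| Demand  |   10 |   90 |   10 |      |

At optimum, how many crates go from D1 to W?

0

Solving gives:
  D1→X: 70 crates
  D2→W: 10 crates
  D2→X: 20 crates
  D2→Y: 10 crates
Total cost = £290.
The route D1→W is not used.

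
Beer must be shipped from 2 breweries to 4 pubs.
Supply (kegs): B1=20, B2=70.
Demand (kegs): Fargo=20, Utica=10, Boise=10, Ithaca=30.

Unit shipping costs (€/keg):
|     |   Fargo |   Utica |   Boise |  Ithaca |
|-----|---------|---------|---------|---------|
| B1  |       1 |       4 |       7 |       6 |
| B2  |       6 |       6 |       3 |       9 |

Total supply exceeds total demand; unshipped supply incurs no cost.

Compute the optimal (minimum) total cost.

380

A cheapest plan:
  B1–Fargo: 20 × €1 = €20
  B2–Utica: 10 × €6 = €60
  B2–Boise: 10 × €3 = €30
  B2–Ithaca: 30 × €9 = €270
Total = 20 + 60 + 30 + 270 = €380.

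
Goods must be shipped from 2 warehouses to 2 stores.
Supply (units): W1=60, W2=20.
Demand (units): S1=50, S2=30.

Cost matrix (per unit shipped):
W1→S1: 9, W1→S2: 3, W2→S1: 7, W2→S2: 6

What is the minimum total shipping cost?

Optimal allocation:
  W1–S1: 30 × 9 = 270
  W1–S2: 30 × 3 = 90
  W2–S1: 20 × 7 = 140
Total = 270 + 90 + 140 = 500.
(Supply check: W1 ships 60; W2 ships 20.)

500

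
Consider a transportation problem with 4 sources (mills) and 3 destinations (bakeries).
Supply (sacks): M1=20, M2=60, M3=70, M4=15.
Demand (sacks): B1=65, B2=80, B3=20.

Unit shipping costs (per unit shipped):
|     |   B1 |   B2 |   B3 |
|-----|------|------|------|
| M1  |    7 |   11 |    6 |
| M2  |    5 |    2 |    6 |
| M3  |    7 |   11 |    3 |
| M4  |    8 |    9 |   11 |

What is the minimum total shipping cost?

825

One minimum-cost allocation:
  M1→B1: 15 × 7 = 105
  M1→B2: 5 × 11 = 55
  M2→B2: 60 × 2 = 120
  M3→B1: 50 × 7 = 350
  M3→B3: 20 × 3 = 60
  M4→B2: 15 × 9 = 135
Total = 105 + 55 + 120 + 350 + 60 + 135 = 825.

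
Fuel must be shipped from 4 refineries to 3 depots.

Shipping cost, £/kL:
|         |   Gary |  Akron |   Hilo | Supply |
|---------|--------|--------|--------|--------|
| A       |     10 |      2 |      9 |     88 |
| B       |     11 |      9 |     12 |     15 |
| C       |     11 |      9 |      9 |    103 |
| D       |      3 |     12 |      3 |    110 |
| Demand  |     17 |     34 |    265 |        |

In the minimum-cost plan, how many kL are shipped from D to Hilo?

Optimal shipments:
  A->Akron: 34 × £2 = £68
  A->Hilo: 54 × £9 = £486
  B->Gary: 15 × £11 = £165
  C->Hilo: 103 × £9 = £927
  D->Gary: 2 × £3 = £6
  D->Hilo: 108 × £3 = £324
Total cost = £1976.
So D→Hilo carries 108 kL.

108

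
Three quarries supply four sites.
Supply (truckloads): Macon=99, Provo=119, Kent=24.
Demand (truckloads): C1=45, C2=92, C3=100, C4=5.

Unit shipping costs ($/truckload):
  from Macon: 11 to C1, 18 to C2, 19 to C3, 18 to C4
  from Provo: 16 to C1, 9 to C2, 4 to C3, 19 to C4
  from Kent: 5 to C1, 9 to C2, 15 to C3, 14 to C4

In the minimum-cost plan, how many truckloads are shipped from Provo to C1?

0

The minimum-cost plan:
  Macon–C1: 45 × $11 = $495
  Macon–C2: 49 × $18 = $882
  Macon–C4: 5 × $18 = $90
  Provo–C2: 19 × $9 = $171
  Provo–C3: 100 × $4 = $400
  Kent–C2: 24 × $9 = $216
Total cost = $2254.
The route Provo→C1 is not used.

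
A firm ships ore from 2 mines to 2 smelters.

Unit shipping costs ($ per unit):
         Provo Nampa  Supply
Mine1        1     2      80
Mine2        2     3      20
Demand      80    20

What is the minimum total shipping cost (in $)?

140

A cheapest plan:
  Mine1→Provo: 60 × $1 = $60
  Mine1→Nampa: 20 × $2 = $40
  Mine2→Provo: 20 × $2 = $40
Total = 60 + 40 + 40 = $140.
(Supply check: Mine1 ships 80; Mine2 ships 20.)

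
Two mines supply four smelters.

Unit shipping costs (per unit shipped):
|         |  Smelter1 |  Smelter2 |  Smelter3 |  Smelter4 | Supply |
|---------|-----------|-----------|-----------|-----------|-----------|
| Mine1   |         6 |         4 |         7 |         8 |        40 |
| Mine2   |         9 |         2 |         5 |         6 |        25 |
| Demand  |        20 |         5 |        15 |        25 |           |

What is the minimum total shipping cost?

395

Optimal allocation:
  Mine1→Smelter1: 20 × 6 = 120
  Mine1→Smelter2: 5 × 4 = 20
  Mine1→Smelter3: 15 × 7 = 105
  Mine2→Smelter4: 25 × 6 = 150
Total = 120 + 20 + 105 + 150 = 395.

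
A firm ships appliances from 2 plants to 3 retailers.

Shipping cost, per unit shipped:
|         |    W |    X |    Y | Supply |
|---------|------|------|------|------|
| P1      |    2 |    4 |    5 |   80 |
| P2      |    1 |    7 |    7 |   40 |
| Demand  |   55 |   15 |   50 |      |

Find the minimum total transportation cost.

380

Optimal allocation:
  P1→W: 15 × 2 = 30
  P1→X: 15 × 4 = 60
  P1→Y: 50 × 5 = 250
  P2→W: 40 × 1 = 40
Total = 30 + 60 + 250 + 40 = 380.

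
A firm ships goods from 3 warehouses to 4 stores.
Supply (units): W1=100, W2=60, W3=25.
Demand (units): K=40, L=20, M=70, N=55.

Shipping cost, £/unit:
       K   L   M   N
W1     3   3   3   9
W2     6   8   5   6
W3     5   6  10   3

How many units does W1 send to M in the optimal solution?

40

Optimal shipments:
  W1->K: 40 × £3 = £120
  W1->L: 20 × £3 = £60
  W1->M: 40 × £3 = £120
  W2->M: 30 × £5 = £150
  W2->N: 30 × £6 = £180
  W3->N: 25 × £3 = £75
Total cost = £705.
So W1→M carries 40 units.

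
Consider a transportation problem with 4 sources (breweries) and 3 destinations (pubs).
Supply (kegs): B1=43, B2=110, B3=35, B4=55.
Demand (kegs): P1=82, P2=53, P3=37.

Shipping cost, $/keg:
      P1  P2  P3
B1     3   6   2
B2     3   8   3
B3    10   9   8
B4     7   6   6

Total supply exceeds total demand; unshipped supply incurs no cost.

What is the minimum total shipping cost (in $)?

638

An optimal shipping plan:
  B1->P2: 6 kegs
  B1->P3: 37 kegs
  B2->P1: 82 kegs
  B4->P2: 47 kegs
Total cost = $638.
(Supply check: B1 ships 43; B2 ships 82; B3 ships 0; B4 ships 47.)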